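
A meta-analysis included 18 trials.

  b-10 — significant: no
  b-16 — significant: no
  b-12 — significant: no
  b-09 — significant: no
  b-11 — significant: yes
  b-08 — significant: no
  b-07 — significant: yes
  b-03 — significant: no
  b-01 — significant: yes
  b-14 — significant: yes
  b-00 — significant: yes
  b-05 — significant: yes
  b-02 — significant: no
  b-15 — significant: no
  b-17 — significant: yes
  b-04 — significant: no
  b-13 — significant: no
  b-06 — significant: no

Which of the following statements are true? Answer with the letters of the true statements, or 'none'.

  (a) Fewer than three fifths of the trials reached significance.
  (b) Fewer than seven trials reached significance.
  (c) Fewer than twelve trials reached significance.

|A| = 18, |A ∩ B| = 7, |A ∖ B| = 11.
(a) |A ∩ B| / |A| < 3/5: holds.
(b) |A ∩ B| < 7: fails.
(c) |A ∩ B| < 12: holds.

(a), (c)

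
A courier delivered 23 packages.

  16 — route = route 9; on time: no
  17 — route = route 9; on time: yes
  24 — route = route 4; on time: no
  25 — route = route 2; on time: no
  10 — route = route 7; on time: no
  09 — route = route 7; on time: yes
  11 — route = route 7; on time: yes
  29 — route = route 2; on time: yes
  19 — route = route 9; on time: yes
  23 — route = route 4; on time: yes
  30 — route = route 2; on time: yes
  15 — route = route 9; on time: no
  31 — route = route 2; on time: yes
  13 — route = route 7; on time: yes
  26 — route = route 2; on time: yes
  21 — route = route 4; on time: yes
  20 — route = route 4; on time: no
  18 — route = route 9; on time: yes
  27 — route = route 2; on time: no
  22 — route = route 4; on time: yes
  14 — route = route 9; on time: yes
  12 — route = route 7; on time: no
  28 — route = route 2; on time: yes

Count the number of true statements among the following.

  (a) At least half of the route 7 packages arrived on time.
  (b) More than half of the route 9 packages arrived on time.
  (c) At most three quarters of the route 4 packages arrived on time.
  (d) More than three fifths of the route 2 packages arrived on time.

(a) route 7: |A| = 5, |A ∩ B| = 3; needs |A ∩ B| ≥ |A ∖ B| — true.
(b) route 9: |A| = 6, |A ∩ B| = 4; needs |A ∩ B| > |A ∖ B| — true.
(c) route 4: |A| = 5, |A ∩ B| = 3; needs |A ∩ B| / |A| ≤ 3/4 — true.
(d) route 2: |A| = 7, |A ∩ B| = 5; needs |A ∩ B| / |A| > 3/5 — true.

4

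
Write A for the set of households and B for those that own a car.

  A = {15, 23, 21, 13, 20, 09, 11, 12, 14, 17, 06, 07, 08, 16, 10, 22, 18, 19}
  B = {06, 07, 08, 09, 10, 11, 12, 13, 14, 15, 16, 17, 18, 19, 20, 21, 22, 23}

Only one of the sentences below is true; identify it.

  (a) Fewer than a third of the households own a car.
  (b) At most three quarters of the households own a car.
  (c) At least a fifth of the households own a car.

(c)

|A| = 18, |A ∩ B| = 18, |A ∖ B| = 0.
(a) requires |A ∩ B| / |A| < 1/3: false.
(b) requires |A ∩ B| / |A| ≤ 3/4: false.
(c) requires |A ∩ B| / |A| ≥ 1/5: true.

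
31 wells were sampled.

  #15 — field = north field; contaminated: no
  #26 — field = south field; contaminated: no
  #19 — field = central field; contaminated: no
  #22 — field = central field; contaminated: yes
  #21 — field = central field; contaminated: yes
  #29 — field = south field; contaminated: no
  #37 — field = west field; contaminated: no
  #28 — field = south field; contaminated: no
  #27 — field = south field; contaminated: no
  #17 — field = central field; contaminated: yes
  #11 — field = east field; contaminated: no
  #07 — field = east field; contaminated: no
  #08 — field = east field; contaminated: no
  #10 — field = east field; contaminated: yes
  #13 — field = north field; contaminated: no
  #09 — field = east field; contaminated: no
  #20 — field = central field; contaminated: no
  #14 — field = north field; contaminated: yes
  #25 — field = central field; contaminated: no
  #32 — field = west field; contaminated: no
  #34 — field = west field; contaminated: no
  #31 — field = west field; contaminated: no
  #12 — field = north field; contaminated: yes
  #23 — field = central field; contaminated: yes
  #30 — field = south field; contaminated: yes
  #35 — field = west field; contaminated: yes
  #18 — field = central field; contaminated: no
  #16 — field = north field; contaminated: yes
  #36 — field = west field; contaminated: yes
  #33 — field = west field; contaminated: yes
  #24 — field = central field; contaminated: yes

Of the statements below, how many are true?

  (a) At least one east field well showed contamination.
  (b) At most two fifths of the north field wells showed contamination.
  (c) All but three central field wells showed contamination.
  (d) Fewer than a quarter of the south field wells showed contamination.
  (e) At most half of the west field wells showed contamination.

(a) east field: |A| = 5, |A ∩ B| = 1; needs A ∩ B ≠ ∅ (|A ∩ B| ≥ 1) — true.
(b) north field: |A| = 5, |A ∩ B| = 3; needs |A ∩ B| / |A| ≤ 2/5 — false.
(c) central field: |A| = 9, |A ∩ B| = 5; needs |A ∖ B| = 3 — false.
(d) south field: |A| = 5, |A ∩ B| = 1; needs |A ∩ B| / |A| < 1/4 — true.
(e) west field: |A| = 7, |A ∩ B| = 3; needs |A ∩ B| ≤ |A ∖ B| — true.

3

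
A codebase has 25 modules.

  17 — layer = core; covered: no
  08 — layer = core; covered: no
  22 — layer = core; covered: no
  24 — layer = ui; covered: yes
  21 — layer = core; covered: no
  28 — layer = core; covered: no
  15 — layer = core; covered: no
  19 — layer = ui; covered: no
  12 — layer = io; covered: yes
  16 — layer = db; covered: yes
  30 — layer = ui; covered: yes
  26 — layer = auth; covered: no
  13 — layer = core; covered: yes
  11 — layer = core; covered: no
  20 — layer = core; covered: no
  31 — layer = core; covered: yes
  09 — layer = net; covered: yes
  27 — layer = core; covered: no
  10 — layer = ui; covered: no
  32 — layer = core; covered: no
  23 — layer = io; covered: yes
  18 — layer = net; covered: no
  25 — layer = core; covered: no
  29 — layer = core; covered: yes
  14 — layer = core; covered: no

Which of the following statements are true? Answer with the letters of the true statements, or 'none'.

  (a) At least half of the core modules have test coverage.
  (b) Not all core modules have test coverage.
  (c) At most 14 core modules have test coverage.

(b), (c)

|A| = 15, |A ∩ B| = 3, |A ∖ B| = 12.
(a) |A ∩ B| ≥ |A ∖ B|: fails.
(b) A ⊄ B (|A ∖ B| ≥ 1): holds.
(c) |A ∩ B| ≤ 14: holds.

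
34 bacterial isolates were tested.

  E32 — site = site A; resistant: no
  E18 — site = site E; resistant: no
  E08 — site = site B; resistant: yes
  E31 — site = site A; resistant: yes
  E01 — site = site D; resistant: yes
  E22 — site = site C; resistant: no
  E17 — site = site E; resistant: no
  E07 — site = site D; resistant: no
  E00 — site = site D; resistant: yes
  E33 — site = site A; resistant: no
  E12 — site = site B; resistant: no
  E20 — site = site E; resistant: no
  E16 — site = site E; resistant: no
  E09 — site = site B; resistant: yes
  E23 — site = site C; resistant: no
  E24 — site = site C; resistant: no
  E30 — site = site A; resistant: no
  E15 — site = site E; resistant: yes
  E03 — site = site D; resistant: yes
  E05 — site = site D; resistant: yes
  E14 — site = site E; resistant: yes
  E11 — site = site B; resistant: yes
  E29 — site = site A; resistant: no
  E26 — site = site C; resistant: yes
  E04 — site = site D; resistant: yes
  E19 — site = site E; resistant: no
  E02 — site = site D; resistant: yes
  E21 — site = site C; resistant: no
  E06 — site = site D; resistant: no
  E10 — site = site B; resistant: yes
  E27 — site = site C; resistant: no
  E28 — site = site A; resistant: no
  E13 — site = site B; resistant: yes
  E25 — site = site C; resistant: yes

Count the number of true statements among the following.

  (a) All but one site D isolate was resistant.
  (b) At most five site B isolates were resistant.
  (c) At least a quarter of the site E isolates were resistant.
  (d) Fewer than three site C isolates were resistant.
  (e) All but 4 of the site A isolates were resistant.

(a) site D: |A| = 8, |A ∩ B| = 6; needs |A ∖ B| = 1 — false.
(b) site B: |A| = 6, |A ∩ B| = 5; needs |A ∩ B| ≤ 5 — true.
(c) site E: |A| = 7, |A ∩ B| = 2; needs |A ∩ B| / |A| ≥ 1/4 — true.
(d) site C: |A| = 7, |A ∩ B| = 2; needs |A ∩ B| < 3 — true.
(e) site A: |A| = 6, |A ∩ B| = 1; needs |A ∖ B| = 4 — false.

3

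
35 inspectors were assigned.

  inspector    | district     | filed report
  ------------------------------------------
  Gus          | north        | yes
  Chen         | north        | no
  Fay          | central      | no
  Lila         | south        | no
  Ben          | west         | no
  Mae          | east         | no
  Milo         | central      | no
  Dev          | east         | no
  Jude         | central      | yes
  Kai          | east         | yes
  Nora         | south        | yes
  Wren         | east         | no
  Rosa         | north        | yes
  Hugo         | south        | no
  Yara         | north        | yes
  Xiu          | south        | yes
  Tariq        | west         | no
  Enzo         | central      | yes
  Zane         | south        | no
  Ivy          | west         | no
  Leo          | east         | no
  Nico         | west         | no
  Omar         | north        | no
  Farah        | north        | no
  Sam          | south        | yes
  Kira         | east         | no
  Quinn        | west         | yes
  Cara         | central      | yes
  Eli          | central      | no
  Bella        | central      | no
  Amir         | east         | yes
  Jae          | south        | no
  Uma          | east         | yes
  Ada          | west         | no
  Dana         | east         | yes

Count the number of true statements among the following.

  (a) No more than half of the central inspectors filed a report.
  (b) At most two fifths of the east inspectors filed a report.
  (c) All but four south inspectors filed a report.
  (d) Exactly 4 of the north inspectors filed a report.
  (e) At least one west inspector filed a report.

(a) central: |A| = 7, |A ∩ B| = 3; needs |A ∩ B| ≤ |A ∖ B| — true.
(b) east: |A| = 9, |A ∩ B| = 4; needs |A ∩ B| / |A| ≤ 2/5 — false.
(c) south: |A| = 7, |A ∩ B| = 3; needs |A ∖ B| = 4 — true.
(d) north: |A| = 6, |A ∩ B| = 3; needs |A ∩ B| = 4 — false.
(e) west: |A| = 6, |A ∩ B| = 1; needs A ∩ B ≠ ∅ (|A ∩ B| ≥ 1) — true.

3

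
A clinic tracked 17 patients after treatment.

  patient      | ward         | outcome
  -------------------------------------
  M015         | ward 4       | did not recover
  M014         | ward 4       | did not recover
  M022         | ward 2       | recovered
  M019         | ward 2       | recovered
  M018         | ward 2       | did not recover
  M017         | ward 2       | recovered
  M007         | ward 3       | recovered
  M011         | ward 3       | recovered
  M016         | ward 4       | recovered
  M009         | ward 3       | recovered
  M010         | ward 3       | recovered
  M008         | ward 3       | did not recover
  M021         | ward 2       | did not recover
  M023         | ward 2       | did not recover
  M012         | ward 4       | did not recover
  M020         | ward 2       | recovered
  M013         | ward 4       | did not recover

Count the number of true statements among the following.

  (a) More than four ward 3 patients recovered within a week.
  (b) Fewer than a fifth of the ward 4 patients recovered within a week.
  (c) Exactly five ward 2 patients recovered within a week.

(a) ward 3: |A| = 5, |A ∩ B| = 4; needs |A ∩ B| > 4 — false.
(b) ward 4: |A| = 5, |A ∩ B| = 1; needs |A ∩ B| / |A| < 1/5 — false.
(c) ward 2: |A| = 7, |A ∩ B| = 4; needs |A ∩ B| = 5 — false.

0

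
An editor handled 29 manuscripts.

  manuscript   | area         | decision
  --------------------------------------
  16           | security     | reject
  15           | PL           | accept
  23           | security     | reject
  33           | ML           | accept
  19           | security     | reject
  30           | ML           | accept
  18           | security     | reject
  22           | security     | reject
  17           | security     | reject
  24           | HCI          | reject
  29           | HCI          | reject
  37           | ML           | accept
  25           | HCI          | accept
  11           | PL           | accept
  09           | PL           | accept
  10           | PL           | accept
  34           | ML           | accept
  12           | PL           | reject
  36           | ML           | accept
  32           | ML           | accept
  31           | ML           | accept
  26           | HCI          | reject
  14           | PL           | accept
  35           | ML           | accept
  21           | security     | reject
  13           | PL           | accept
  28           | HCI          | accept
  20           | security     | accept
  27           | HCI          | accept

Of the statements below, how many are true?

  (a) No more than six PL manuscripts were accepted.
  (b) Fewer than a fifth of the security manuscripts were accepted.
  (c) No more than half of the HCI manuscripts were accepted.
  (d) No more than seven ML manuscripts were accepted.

(a) PL: |A| = 7, |A ∩ B| = 6; needs |A ∩ B| ≤ 6 — true.
(b) security: |A| = 8, |A ∩ B| = 1; needs |A ∩ B| / |A| < 1/5 — true.
(c) HCI: |A| = 6, |A ∩ B| = 3; needs |A ∩ B| ≤ |A ∖ B| — true.
(d) ML: |A| = 8, |A ∩ B| = 8; needs |A ∩ B| ≤ 7 — false.

3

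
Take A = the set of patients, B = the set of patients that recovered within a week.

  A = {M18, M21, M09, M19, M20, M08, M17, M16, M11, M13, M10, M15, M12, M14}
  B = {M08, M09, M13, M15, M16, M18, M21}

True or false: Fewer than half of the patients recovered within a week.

'Fewer than half of the patients recovered within a week' holds iff |A ∩ B| < |A ∖ B|.
A (the restrictor) = {M18, M21, M09, M19, M20, M08, M17, M16, M11, M13, M10, M15, M12, M14}, |A| = 14.
A ∩ B = {M18, M21, M09, M08, M16, M13, M15}, so |A ∩ B| = 7.
A ∖ B = {M19, M20, M17, M11, M10, M12, M14}, so |A ∖ B| = 7.
7 = 7, so the statement is false.

False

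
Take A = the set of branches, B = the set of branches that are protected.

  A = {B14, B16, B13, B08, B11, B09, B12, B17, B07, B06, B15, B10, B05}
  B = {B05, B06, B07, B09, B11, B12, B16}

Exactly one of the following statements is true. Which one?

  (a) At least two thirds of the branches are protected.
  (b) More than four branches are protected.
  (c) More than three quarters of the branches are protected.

(b)

|A| = 13, |A ∩ B| = 7, |A ∖ B| = 6.
(a) requires |A ∩ B| / |A| ≥ 2/3: false.
(b) requires |A ∩ B| > 4: true.
(c) requires |A ∩ B| / |A| > 3/4: false.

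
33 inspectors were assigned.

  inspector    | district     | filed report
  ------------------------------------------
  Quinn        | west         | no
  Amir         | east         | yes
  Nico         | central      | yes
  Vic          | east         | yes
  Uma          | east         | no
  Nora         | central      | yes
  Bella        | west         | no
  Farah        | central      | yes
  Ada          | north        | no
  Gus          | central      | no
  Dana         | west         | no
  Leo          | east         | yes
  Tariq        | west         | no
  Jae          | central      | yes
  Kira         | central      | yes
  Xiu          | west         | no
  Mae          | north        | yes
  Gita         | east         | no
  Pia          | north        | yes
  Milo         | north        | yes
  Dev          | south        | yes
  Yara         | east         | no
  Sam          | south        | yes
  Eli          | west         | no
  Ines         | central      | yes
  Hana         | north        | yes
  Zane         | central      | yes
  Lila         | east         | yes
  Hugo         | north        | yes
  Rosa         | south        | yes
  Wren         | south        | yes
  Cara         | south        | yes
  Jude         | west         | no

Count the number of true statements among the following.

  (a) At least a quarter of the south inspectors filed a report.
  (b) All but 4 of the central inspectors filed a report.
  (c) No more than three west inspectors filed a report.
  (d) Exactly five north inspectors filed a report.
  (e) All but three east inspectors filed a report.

(a) south: |A| = 5, |A ∩ B| = 5; needs |A ∩ B| / |A| ≥ 1/4 — true.
(b) central: |A| = 8, |A ∩ B| = 7; needs |A ∖ B| = 4 — false.
(c) west: |A| = 7, |A ∩ B| = 0; needs |A ∩ B| ≤ 3 — true.
(d) north: |A| = 6, |A ∩ B| = 5; needs |A ∩ B| = 5 — true.
(e) east: |A| = 7, |A ∩ B| = 4; needs |A ∖ B| = 3 — true.

4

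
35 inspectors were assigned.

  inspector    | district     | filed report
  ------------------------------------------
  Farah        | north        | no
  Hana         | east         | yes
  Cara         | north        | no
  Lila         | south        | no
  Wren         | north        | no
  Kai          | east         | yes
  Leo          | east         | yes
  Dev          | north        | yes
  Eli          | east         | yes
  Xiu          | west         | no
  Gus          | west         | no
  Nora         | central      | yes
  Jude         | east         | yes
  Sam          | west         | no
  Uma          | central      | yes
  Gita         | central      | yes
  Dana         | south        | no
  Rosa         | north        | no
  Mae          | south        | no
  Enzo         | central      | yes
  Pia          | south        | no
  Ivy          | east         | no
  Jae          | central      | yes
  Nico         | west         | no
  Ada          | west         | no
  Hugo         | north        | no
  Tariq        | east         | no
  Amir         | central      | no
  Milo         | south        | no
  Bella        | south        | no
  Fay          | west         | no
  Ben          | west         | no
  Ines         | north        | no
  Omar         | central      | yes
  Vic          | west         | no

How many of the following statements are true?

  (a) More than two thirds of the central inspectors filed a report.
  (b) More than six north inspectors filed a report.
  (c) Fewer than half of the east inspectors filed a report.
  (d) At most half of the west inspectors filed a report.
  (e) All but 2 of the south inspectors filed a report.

(a) central: |A| = 7, |A ∩ B| = 6; needs |A ∩ B| / |A| > 2/3 — true.
(b) north: |A| = 7, |A ∩ B| = 1; needs |A ∩ B| > 6 — false.
(c) east: |A| = 7, |A ∩ B| = 5; needs |A ∩ B| < |A ∖ B| — false.
(d) west: |A| = 8, |A ∩ B| = 0; needs |A ∩ B| ≤ |A ∖ B| — true.
(e) south: |A| = 6, |A ∩ B| = 0; needs |A ∖ B| = 2 — false.

2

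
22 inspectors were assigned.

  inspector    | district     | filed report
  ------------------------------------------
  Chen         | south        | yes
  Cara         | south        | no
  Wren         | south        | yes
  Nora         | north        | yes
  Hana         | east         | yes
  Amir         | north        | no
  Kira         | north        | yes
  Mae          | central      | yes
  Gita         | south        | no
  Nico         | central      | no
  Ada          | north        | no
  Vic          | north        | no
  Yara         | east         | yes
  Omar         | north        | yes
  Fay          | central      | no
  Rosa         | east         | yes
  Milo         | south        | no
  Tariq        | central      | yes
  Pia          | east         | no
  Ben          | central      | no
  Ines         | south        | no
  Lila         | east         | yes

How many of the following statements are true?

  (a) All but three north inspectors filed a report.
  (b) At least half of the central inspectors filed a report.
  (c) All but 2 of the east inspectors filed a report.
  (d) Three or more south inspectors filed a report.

(a) north: |A| = 6, |A ∩ B| = 3; needs |A ∖ B| = 3 — true.
(b) central: |A| = 5, |A ∩ B| = 2; needs |A ∩ B| ≥ |A ∖ B| — false.
(c) east: |A| = 5, |A ∩ B| = 4; needs |A ∖ B| = 2 — false.
(d) south: |A| = 6, |A ∩ B| = 2; needs |A ∩ B| ≥ 3 — false.

1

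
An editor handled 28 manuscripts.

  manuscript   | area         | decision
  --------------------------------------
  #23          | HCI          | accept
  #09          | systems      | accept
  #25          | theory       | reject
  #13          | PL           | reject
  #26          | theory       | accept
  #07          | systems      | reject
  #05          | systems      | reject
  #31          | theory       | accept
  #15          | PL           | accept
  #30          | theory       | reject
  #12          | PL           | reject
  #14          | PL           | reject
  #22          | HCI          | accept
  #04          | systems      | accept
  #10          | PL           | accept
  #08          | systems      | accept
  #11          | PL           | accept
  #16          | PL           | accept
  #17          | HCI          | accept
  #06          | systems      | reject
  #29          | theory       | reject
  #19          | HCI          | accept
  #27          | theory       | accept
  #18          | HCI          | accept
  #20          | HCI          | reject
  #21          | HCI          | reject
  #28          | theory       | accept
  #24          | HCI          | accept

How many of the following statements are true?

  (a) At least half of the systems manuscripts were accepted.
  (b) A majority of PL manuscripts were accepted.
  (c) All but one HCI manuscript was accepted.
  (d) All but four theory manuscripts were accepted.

2

(a) systems: |A| = 6, |A ∩ B| = 3; needs |A ∩ B| ≥ |A ∖ B| — true.
(b) PL: |A| = 7, |A ∩ B| = 4; needs |A ∩ B| > |A ∖ B| — true.
(c) HCI: |A| = 8, |A ∩ B| = 6; needs |A ∖ B| = 1 — false.
(d) theory: |A| = 7, |A ∩ B| = 4; needs |A ∖ B| = 4 — false.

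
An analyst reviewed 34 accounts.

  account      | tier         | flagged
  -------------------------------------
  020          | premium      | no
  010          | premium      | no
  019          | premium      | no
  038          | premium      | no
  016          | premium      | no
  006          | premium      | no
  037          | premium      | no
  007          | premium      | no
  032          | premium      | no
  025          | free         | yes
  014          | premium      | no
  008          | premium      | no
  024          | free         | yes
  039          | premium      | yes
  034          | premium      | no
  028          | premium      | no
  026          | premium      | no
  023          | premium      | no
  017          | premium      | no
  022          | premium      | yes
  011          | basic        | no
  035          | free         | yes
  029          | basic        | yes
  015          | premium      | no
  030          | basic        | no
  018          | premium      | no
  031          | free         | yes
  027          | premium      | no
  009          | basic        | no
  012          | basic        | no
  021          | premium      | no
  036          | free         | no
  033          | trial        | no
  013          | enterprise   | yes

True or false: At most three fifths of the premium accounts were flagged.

True

Truth condition: |A ∩ B| / |A| ≤ 3/5.
|A| = 22, |A ∩ B| = 2, |A ∖ B| = 20.
|A ∩ B|/|A| = 2/22, so the statement is true.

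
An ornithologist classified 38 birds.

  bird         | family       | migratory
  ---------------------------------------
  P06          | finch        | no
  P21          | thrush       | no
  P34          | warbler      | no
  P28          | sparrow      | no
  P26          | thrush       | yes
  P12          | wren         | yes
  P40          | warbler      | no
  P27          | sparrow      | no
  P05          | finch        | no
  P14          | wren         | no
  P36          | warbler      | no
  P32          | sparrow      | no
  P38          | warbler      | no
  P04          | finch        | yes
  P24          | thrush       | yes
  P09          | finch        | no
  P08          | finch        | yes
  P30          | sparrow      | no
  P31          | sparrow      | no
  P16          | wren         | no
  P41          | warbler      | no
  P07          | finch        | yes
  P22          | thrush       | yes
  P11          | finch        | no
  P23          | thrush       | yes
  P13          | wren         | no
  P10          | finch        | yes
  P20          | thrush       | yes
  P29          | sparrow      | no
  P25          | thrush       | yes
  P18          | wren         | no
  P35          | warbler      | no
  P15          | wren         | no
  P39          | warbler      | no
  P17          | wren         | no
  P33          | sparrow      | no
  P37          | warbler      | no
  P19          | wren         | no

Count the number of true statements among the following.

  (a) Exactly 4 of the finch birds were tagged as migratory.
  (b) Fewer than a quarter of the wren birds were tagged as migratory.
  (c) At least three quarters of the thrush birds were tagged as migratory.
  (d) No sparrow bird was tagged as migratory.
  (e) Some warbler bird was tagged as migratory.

4

(a) finch: |A| = 8, |A ∩ B| = 4; needs |A ∩ B| = 4 — true.
(b) wren: |A| = 8, |A ∩ B| = 1; needs |A ∩ B| / |A| < 1/4 — true.
(c) thrush: |A| = 7, |A ∩ B| = 6; needs |A ∩ B| / |A| ≥ 3/4 — true.
(d) sparrow: |A| = 7, |A ∩ B| = 0; needs A ∩ B = ∅ (|A ∩ B| = 0) — true.
(e) warbler: |A| = 8, |A ∩ B| = 0; needs A ∩ B ≠ ∅ (|A ∩ B| ≥ 1) — false.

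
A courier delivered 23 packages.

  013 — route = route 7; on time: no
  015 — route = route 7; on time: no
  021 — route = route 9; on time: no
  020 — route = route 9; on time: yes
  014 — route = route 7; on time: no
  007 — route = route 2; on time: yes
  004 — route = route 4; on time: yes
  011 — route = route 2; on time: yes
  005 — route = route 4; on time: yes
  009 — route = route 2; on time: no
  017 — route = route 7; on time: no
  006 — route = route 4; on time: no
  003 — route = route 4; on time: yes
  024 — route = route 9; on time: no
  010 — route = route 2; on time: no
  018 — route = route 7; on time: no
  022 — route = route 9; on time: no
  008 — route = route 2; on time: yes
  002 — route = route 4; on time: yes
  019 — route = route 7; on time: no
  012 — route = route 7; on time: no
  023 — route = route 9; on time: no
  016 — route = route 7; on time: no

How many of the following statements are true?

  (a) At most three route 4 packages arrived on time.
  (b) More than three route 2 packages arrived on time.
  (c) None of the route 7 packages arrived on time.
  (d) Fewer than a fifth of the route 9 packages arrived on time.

1

(a) route 4: |A| = 5, |A ∩ B| = 4; needs |A ∩ B| ≤ 3 — false.
(b) route 2: |A| = 5, |A ∩ B| = 3; needs |A ∩ B| > 3 — false.
(c) route 7: |A| = 8, |A ∩ B| = 0; needs A ∩ B = ∅ (|A ∩ B| = 0) — true.
(d) route 9: |A| = 5, |A ∩ B| = 1; needs |A ∩ B| / |A| < 1/5 — false.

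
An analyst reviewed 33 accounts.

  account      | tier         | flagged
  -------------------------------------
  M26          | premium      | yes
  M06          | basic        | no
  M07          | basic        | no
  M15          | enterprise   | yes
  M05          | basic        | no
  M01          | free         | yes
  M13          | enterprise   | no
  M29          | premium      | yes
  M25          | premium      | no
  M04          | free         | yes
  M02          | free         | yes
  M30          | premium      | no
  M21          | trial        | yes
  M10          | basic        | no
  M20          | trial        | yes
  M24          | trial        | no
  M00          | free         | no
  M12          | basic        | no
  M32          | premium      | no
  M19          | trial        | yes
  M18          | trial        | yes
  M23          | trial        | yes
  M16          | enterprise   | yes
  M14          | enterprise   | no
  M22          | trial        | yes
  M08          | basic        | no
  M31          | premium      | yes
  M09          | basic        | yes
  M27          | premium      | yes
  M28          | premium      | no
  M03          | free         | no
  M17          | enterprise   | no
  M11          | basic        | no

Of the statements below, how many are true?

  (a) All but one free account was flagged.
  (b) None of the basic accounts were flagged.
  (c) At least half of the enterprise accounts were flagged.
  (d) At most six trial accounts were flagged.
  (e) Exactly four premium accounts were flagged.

(a) free: |A| = 5, |A ∩ B| = 3; needs |A ∖ B| = 1 — false.
(b) basic: |A| = 8, |A ∩ B| = 1; needs A ∩ B = ∅ (|A ∩ B| = 0) — false.
(c) enterprise: |A| = 5, |A ∩ B| = 2; needs |A ∩ B| ≥ |A ∖ B| — false.
(d) trial: |A| = 7, |A ∩ B| = 6; needs |A ∩ B| ≤ 6 — true.
(e) premium: |A| = 8, |A ∩ B| = 4; needs |A ∩ B| = 4 — true.

2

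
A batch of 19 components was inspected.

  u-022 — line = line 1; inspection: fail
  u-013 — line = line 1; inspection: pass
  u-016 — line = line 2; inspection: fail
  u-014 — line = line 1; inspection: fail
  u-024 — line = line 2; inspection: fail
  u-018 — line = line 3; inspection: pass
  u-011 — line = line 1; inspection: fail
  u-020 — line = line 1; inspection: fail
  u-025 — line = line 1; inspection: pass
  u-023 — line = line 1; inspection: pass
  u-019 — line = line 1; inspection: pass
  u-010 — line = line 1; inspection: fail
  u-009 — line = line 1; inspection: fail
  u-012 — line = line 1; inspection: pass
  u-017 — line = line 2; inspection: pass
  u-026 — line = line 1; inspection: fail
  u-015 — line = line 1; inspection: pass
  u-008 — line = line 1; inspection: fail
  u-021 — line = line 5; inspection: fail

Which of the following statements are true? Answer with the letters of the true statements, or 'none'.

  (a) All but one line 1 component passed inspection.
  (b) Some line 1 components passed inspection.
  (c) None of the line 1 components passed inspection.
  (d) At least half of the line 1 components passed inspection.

(b)

|A| = 14, |A ∩ B| = 6, |A ∖ B| = 8.
(a) |A ∖ B| = 1: fails.
(b) A ∩ B ≠ ∅ (|A ∩ B| ≥ 1): holds.
(c) A ∩ B = ∅ (|A ∩ B| = 0): fails.
(d) |A ∩ B| ≥ |A ∖ B|: fails.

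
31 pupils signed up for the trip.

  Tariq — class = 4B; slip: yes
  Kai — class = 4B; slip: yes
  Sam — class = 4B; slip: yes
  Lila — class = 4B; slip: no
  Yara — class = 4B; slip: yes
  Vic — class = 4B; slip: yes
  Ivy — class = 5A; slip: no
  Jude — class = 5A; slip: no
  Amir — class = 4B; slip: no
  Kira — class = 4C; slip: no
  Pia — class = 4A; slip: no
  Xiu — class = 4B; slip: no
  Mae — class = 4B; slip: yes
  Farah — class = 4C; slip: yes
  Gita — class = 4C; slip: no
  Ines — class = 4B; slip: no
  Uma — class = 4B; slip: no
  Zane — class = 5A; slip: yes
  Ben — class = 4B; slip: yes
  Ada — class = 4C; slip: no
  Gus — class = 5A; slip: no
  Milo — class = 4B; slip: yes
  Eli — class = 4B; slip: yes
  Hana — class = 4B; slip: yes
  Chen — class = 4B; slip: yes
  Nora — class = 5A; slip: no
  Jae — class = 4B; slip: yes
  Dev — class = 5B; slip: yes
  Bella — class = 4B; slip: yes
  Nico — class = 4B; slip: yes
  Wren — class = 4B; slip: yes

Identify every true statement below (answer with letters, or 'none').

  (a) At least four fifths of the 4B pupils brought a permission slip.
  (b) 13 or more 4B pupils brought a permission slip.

(b)

|A| = 20, |A ∩ B| = 15, |A ∖ B| = 5.
(a) |A ∩ B| / |A| ≥ 4/5: fails.
(b) |A ∩ B| ≥ 13: holds.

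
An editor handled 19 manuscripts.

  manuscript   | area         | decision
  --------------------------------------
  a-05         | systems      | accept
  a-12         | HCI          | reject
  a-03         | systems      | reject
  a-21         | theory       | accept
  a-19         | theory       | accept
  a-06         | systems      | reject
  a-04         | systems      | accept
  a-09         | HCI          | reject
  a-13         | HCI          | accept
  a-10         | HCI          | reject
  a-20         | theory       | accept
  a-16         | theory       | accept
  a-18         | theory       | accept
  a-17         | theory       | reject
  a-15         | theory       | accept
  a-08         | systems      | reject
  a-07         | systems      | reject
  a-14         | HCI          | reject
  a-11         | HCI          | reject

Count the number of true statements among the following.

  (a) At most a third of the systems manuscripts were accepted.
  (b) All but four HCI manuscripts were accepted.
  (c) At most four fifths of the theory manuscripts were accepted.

(a) systems: |A| = 6, |A ∩ B| = 2; needs |A ∩ B| / |A| ≤ 1/3 — true.
(b) HCI: |A| = 6, |A ∩ B| = 1; needs |A ∖ B| = 4 — false.
(c) theory: |A| = 7, |A ∩ B| = 6; needs |A ∩ B| / |A| ≤ 4/5 — false.

1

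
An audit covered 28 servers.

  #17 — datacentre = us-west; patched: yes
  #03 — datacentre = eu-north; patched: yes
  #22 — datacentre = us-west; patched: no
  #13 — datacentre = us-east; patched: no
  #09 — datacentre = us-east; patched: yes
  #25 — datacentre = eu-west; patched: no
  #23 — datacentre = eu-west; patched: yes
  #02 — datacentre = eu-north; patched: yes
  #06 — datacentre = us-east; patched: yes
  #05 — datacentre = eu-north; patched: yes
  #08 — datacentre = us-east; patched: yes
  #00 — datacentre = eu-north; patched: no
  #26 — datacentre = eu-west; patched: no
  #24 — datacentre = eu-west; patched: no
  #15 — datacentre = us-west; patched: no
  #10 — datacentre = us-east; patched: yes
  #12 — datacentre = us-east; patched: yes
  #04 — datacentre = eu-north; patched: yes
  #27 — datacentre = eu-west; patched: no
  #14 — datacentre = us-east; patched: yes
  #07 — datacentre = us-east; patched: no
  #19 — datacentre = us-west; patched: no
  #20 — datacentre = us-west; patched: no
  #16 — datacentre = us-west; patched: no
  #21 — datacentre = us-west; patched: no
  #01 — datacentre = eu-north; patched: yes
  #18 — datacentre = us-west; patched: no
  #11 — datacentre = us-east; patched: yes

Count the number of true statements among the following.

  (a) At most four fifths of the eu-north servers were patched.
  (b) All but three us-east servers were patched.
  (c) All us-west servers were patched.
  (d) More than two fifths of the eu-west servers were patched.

(a) eu-north: |A| = 6, |A ∩ B| = 5; needs |A ∩ B| / |A| ≤ 4/5 — false.
(b) us-east: |A| = 9, |A ∩ B| = 7; needs |A ∖ B| = 3 — false.
(c) us-west: |A| = 8, |A ∩ B| = 1; needs A ⊆ B, i.e. every element of A is in B (|A ∖ B| = 0) — false.
(d) eu-west: |A| = 5, |A ∩ B| = 1; needs |A ∩ B| / |A| > 2/5 — false.

0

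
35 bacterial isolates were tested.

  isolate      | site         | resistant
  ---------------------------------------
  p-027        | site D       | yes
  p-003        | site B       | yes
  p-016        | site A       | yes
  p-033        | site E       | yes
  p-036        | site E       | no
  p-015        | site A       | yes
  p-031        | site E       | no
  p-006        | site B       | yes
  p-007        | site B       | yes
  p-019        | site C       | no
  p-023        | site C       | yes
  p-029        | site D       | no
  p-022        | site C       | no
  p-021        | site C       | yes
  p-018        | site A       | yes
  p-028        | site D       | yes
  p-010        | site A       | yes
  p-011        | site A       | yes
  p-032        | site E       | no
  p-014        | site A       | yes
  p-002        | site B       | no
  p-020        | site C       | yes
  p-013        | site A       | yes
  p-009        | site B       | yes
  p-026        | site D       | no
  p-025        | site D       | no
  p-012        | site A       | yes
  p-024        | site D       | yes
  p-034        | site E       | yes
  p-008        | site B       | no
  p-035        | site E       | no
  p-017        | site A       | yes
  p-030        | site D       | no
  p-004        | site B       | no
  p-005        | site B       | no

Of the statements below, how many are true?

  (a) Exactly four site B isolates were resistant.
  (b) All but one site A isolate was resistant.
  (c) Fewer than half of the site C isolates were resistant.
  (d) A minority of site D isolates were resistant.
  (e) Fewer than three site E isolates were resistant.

3

(a) site B: |A| = 8, |A ∩ B| = 4; needs |A ∩ B| = 4 — true.
(b) site A: |A| = 9, |A ∩ B| = 9; needs |A ∖ B| = 1 — false.
(c) site C: |A| = 5, |A ∩ B| = 3; needs |A ∩ B| < |A ∖ B| — false.
(d) site D: |A| = 7, |A ∩ B| = 3; needs |A ∩ B| < |A ∖ B| — true.
(e) site E: |A| = 6, |A ∩ B| = 2; needs |A ∩ B| < 3 — true.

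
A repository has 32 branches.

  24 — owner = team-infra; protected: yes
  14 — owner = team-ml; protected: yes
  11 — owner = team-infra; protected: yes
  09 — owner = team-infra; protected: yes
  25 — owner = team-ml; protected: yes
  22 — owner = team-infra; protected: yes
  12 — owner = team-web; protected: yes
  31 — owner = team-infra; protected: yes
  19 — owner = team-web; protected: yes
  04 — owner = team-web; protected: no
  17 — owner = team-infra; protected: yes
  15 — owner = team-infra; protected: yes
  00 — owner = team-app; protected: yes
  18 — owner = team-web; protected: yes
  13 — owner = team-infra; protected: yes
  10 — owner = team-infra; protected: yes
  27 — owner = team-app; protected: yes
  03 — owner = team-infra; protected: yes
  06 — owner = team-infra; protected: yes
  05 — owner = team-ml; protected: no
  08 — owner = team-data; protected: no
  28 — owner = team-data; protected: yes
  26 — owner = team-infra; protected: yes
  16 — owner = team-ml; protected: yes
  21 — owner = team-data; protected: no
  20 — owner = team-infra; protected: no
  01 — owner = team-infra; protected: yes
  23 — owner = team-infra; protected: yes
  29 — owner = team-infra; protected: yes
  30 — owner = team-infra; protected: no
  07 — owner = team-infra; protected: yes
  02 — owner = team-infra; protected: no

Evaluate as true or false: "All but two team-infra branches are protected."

The determiner here denotes the relation: |A ∖ B| = 2.
|A| = 19, |A ∩ B| = 16, |A ∖ B| = 3.
|A ∖ B| = 3, so the statement is false.

False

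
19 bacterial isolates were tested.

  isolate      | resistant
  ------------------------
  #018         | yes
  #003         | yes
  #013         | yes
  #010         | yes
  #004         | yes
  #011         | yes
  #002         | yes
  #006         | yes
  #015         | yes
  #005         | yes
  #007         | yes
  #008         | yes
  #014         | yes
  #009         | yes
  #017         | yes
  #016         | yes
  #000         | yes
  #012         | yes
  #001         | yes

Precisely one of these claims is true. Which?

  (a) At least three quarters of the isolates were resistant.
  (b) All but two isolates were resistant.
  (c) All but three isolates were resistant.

(a)

|A| = 19, |A ∩ B| = 19, |A ∖ B| = 0.
(a) requires |A ∩ B| / |A| ≥ 3/4: true.
(b) requires |A ∖ B| = 2: false.
(c) requires |A ∖ B| = 3: false.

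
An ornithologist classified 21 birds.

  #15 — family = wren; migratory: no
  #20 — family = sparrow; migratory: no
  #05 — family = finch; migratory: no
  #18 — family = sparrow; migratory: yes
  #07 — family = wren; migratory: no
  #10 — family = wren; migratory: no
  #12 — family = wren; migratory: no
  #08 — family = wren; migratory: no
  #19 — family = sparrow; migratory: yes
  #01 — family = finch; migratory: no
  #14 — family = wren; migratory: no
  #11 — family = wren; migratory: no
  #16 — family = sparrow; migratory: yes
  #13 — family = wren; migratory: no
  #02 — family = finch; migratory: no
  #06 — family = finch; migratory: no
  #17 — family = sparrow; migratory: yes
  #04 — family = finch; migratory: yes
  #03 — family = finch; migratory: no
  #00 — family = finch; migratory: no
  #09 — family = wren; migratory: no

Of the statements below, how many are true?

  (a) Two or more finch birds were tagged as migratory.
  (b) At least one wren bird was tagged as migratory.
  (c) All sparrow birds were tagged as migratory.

0

(a) finch: |A| = 7, |A ∩ B| = 1; needs |A ∩ B| ≥ 2 — false.
(b) wren: |A| = 9, |A ∩ B| = 0; needs A ∩ B ≠ ∅ (|A ∩ B| ≥ 1) — false.
(c) sparrow: |A| = 5, |A ∩ B| = 4; needs A ⊆ B, i.e. every element of A is in B (|A ∖ B| = 0) — false.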